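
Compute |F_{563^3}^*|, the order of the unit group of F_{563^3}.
|F_{563^3}^*| = 178453546

F_{563^3} has 563^3 = 178453547 elements; its multiplicative group consists of all nonzero elements, so |F_{563^3}^*| = 178453547 - 1 = 178453546. (It is cyclic since any finite subgroup of the multiplicative group of a field is cyclic.)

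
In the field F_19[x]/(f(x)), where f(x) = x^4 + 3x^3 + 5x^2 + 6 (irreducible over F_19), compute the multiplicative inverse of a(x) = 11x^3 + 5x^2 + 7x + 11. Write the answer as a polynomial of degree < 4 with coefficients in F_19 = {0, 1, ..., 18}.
a(x)^(-1) ≡ 18x^3 + 11x^2 + 17x + 6 (mod f(x))

Since f is irreducible over F_19, F_19[x]/(f) is a field and a(x) ≠ 0 has an inverse. Apply the extended Euclidean algorithm to f(x) and a(x) in F_19[x]: f(x) = (7x + 4)·a(x) + (12x^2 + 9x);  a(x) = (12x + 12)·(12x^2 + 9x) + (13x + 11);  (12x^2 + 9x) = (17x + 17)·(13x + 11) + (3). The last nonzero remainder is the constant 3 = gcd(f, a) in F_19. Back-substituting through the division chain expresses 3 = s(x)·a(x) + t(x)·f(x) with s(x) ≡ 16x^3 + 14x^2 + 13x + 18 (mod f), so (16x^3 + 14x^2 + 13x + 18)·a(x) ≡ 3 (mod f). Multiplying by 3^(-1) ≡ 13 in F_19 gives a(x)^(-1) ≡ 13·(16x^3 + 14x^2 + 13x + 18) ≡ 18x^3 + 11x^2 + 17x + 6 (mod f). Check: (11x^3 + 5x^2 + 7x + 11)·(18x^3 + 11x^2 + 17x + 6) = 8x^6 + 2x^5 + 7x^4 + 8x^3 + 4x^2 + x + 9 ≡ 1 (mod x^4 + 3x^3 + 5x^2 + 6).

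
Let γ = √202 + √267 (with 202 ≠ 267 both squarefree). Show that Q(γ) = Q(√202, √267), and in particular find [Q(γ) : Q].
[Q(γ) : Q] = 4 (equivalently, Q(γ) = Q(√202, √267))

Obviously Q(γ) ⊆ Q(√202, √267), and [Q(√202, √267):Q] = 4 (since 202, 267 are distinct squarefree integers > 1 with 53934 not a perfect square). To show equality we compute the minimal polynomial of γ. From γ = √202 + √267: γ^2 = 202 + 2√(53934) + 267 = 469 + 2√(53934), so γ^2 - 469 = 2√(53934); squaring, (γ^2 - 469)^2 = 4·53934, i.e. γ^4 - 938γ^2 + 219961 - 215736 = 0, i.e. γ^4 - 938γ^2 + 4225 = 0. So γ is a root of x^4 - 938x^2 + 4225. This polynomial is irreducible over Q: it has no rational root (each ±√202 ± √267 is irrational), and any factorization into two quadratics over Q would force √(53934) ∈ Q (pairing opposite roots) or √202, √267 ∈ Q (other pairings), all impossible. Hence [Q(γ):Q] = 4 = [Q(√202, √267):Q], so Q(γ) = Q(√202, √267).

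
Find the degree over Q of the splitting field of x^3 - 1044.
[K : Q] = 6

The roots of x^3 - 1044 are ∛1044, ω∛1044, ω^2∛1044 where ω = e^(2πi/3) is a primitive cube root of unity, so K = Q(∛1044, ω). Now [Q(∛1044):Q] = 3 (since 1044 is not a perfect cube, x^3 - 1044 is irreducible) and [Q(ω):Q] = 2. Both 2 and 3 divide [K:Q], and [K:Q] ≤ 3·2 = 6, so [K:Q] = 6. (Equivalently: Q(∛1044) ⊂ R but ω ∉ R, so [K : Q(∛1044)] = 2.)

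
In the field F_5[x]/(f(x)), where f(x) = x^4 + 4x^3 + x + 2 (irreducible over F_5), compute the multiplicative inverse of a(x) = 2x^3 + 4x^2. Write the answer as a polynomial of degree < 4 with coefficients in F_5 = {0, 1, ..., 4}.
a(x)^(-1) ≡ 4x^3 + 4x (mod f(x))

Since f is irreducible over F_5, F_5[x]/(f) is a field and a(x) ≠ 0 has an inverse. Apply the extended Euclidean algorithm to f(x) and a(x) in F_5[x]: f(x) = (3x + 1)·a(x) + (x^2 + x + 2);  a(x) = (2x + 2)·(x^2 + x + 2) + (4x + 1);  (x^2 + x + 2) = (4x + 3)·(4x + 1) + (4). The last nonzero remainder is the constant 4 = gcd(f, a) in F_5. Back-substituting through the division chain expresses 4 = s(x)·a(x) + t(x)·f(x) with s(x) ≡ x^3 + x (mod f), so (x^3 + x)·a(x) ≡ 4 (mod f). Multiplying by 4^(-1) ≡ 4 in F_5 gives a(x)^(-1) ≡ 4·(x^3 + x) ≡ 4x^3 + 4x (mod f). Check: (2x^3 + 4x^2)·(4x^3 + 4x) = 3x^6 + x^5 + 3x^4 + x^3 ≡ 1 (mod x^4 + 4x^3 + x + 2).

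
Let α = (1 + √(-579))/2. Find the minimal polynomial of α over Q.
m_α(x) = x^2 - x + 145

From 2α - 1 = √(-579), squaring gives (2α - 1)^2 = -579, i.e. 4α^2 - 4α + 1 = -579, so α^2 - α + (1 + 579)/4 = 0. Since -579 ≡ 1 (mod 4), (1 + 579)/4 = 145 ∈ Z. The polynomial x^2 - x + 145 has discriminant 1 - 4·(145) = -579, which is not a perfect square in Q (d = -579 is squarefree and ≠ 1), so x^2 - x + 145 is irreducible over Q. It is the minimal polynomial of α.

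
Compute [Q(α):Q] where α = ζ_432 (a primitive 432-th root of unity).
[Q(α):Q] = 144

The minimal polynomial of ζ_432 over Q is the 432-th cyclotomic polynomial Φ_432(x), which is irreducible over Q and has degree φ(432) = 144. Hence [Q(α):Q] = φ(432) = 144.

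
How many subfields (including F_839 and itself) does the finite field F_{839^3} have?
F_{839^3} has 2 subfields

The subfields of F_{p^n} are exactly the fields F_{p^d} for d | n (each is the fixed field of the unique index-d subgroup of Gal(F_{p^n}/F_p) ≅ Z/nZ). The divisors of n = 3 are {1, 3}, giving 2 subfields: F_{839^1}, F_{839^3}.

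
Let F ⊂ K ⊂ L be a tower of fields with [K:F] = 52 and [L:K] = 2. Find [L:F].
[L:F] = 104

The tower law says that for any tower of field extensions F ⊂ K ⊂ L with finite degrees, [L:F] = [L:K] · [K:F]. Here this gives [L:F] = 2 · 52 = 104.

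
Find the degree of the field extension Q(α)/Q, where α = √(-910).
[Q(α):Q] = 2

[Q(α):Q] equals the degree of the minimal polynomial of α. Here α^2 = -910 and x^2 + 910 is irreducible (d = -910 is squarefree, ≠ 1, hence not a square), so deg(m_α) = 2. Thus [Q(α):Q] = 2.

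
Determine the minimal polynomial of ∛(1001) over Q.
m_α(x) = x^3 - 1001

α satisfies α^3 = 1001, so x^3 - 1001 annihilates α. By the rational root test, a rational root p/q (in lowest terms) of x^3 - 1001 would satisfy p^3 = 1001 q^3, forcing q = 1 and p^3 = 1001; but 1001 is not a perfect cube, contradiction. A monic cubic over Q with no rational root is irreducible (any nontrivial factorization would include a linear factor). Hence x^3 - 1001 is the minimal polynomial of α, and in particular [Q(α):Q] = 3.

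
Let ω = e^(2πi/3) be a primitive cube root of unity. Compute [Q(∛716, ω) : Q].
[Q(∛716, ω) : Q] = 6

[Q(∛716):Q] = 3 (min poly x^3 - 716, irreducible since 716 is not a perfect cube). [Q(ω):Q] = 2 (min poly x^2 + x + 1). Since Q(∛716) ⊂ R and ω ∉ R, we have ω ∉ Q(∛716), so x^2 + x + 1 remains irreducible over Q(∛716) and [Q(∛716, ω) : Q(∛716)] = 2. By the tower law, [Q(∛716, ω) : Q] = 3 · 2 = 6. (In fact Q(∛716, ω) is the splitting field of x^3 - 716 over Q.)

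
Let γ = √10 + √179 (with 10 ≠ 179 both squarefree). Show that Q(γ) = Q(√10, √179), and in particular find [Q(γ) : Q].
[Q(γ) : Q] = 4 (equivalently, Q(γ) = Q(√10, √179))

Obviously Q(γ) ⊆ Q(√10, √179), and [Q(√10, √179):Q] = 4 (since 10, 179 are distinct squarefree integers > 1 with 1790 not a perfect square). To show equality we compute the minimal polynomial of γ. From γ = √10 + √179: γ^2 = 10 + 2√(1790) + 179 = 189 + 2√(1790), so γ^2 - 189 = 2√(1790); squaring, (γ^2 - 189)^2 = 4·1790, i.e. γ^4 - 378γ^2 + 35721 - 7160 = 0, i.e. γ^4 - 378γ^2 + 28561 = 0. So γ is a root of x^4 - 378x^2 + 28561. This polynomial is irreducible over Q: it has no rational root (each ±√10 ± √179 is irrational), and any factorization into two quadratics over Q would force √(1790) ∈ Q (pairing opposite roots) or √10, √179 ∈ Q (other pairings), all impossible. Hence [Q(γ):Q] = 4 = [Q(√10, √179):Q], so Q(γ) = Q(√10, √179).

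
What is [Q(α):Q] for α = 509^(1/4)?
[Q(α):Q] = 4

α is a root of x^4 - 509. By Eisenstein's criterion at the prime p = 509 (which divides the constant term 509 but p^2 = 259081 does not, since 509 is squarefree), x^4 - 509 is irreducible over Q. Hence [Q(α):Q] = 4.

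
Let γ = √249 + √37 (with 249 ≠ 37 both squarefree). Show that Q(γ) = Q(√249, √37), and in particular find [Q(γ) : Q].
[Q(γ) : Q] = 4 (equivalently, Q(γ) = Q(√249, √37))

Obviously Q(γ) ⊆ Q(√249, √37), and [Q(√249, √37):Q] = 4 (since 249, 37 are distinct squarefree integers > 1 with 9213 not a perfect square). To show equality we compute the minimal polynomial of γ. From γ = √249 + √37: γ^2 = 249 + 2√(9213) + 37 = 286 + 2√(9213), so γ^2 - 286 = 2√(9213); squaring, (γ^2 - 286)^2 = 4·9213, i.e. γ^4 - 572γ^2 + 81796 - 36852 = 0, i.e. γ^4 - 572γ^2 + 44944 = 0. So γ is a root of x^4 - 572x^2 + 44944. This polynomial is irreducible over Q: it has no rational root (each ±√249 ± √37 is irrational), and any factorization into two quadratics over Q would force √(9213) ∈ Q (pairing opposite roots) or √249, √37 ∈ Q (other pairings), all impossible. Hence [Q(γ):Q] = 4 = [Q(√249, √37):Q], so Q(γ) = Q(√249, √37).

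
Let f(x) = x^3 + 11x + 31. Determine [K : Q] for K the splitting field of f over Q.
[K : Q] = 6

By the rational root test, any rational root of the monic integer polynomial f(x) = x^3 + 11x + 31 must be an integer dividing the constant term 31, i.e. one of ±{1, 31}. Evaluating: f(1) = 43, f(-1) = 19, f(31) = 30163, f(-31) = -30101; none is 0, so f has no rational root and is therefore irreducible over Q (a cubic with no linear factor over a field is irreducible). For an irreducible cubic, the Galois group is A_3 or S_3 according as the discriminant disc(f) = -4a^3 - 27b^2 = -4·(11)^3 - 27·(31)^2 = -31271 is or is not a square in Q. Here disc(f) = -31271 is not a perfect square in Q, so the Galois group of f over Q is not contained in A_3 and must be all of S_3. The splitting field has degree |S_3| = 6 over Q, so [K : Q] = 6.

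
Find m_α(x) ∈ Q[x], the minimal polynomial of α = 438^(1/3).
m_α(x) = x^3 - 438

α satisfies α^3 = 438, so x^3 - 438 annihilates α. By the rational root test, a rational root p/q (in lowest terms) of x^3 - 438 would satisfy p^3 = 438 q^3, forcing q = 1 and p^3 = 438; but 438 is not a perfect cube, contradiction. A monic cubic over Q with no rational root is irreducible (any nontrivial factorization would include a linear factor). Hence x^3 - 438 is the minimal polynomial of α, and in particular [Q(α):Q] = 3.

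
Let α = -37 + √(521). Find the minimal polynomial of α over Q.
m_α(x) = x^2 + 74x + 848

From α + 37 = √(521), squaring gives (α + 37)^2 = 521, i.e. α^2 + 74α + 1369 = 521, so α^2 + 74α + 848 = 0. The discriminant of x^2 + 74x + 848 is (74)^2 - 4·(848) = 5476 - 3392 = 2084, and 4·(521) is not a perfect square in Q since 521 is squarefree and ≠ 1. Hence x^2 + 74x + 848 is irreducible over Q and is the minimal polynomial of α.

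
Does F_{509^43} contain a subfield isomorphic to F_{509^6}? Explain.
No: F_{509^6} is not a subfield of F_{509^43}

F_{p^m} embeds in F_{p^n} iff m | n. Here 6 ∤ 43 (since 43 = 7·6 + 1 with remainder 1 ≠ 0), so F_{509^6} is not a subfield of F_{509^43}. Equivalently: if it were, the tower law would give 6 = [F_{509^6}:F_509] dividing [F_{509^43}:F_509] = 43, contradiction.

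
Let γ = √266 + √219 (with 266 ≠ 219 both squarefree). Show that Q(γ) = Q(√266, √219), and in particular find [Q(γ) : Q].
[Q(γ) : Q] = 4 (equivalently, Q(γ) = Q(√266, √219))

Obviously Q(γ) ⊆ Q(√266, √219), and [Q(√266, √219):Q] = 4 (since 266, 219 are distinct squarefree integers > 1 with 58254 not a perfect square). To show equality we compute the minimal polynomial of γ. From γ = √266 + √219: γ^2 = 266 + 2√(58254) + 219 = 485 + 2√(58254), so γ^2 - 485 = 2√(58254); squaring, (γ^2 - 485)^2 = 4·58254, i.e. γ^4 - 970γ^2 + 235225 - 233016 = 0, i.e. γ^4 - 970γ^2 + 2209 = 0. So γ is a root of x^4 - 970x^2 + 2209. This polynomial is irreducible over Q: it has no rational root (each ±√266 ± √219 is irrational), and any factorization into two quadratics over Q would force √(58254) ∈ Q (pairing opposite roots) or √266, √219 ∈ Q (other pairings), all impossible. Hence [Q(γ):Q] = 4 = [Q(√266, √219):Q], so Q(γ) = Q(√266, √219).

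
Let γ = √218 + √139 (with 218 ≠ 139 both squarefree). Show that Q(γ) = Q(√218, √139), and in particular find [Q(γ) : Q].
[Q(γ) : Q] = 4 (equivalently, Q(γ) = Q(√218, √139))

Obviously Q(γ) ⊆ Q(√218, √139), and [Q(√218, √139):Q] = 4 (since 218, 139 are distinct squarefree integers > 1 with 30302 not a perfect square). To show equality we compute the minimal polynomial of γ. From γ = √218 + √139: γ^2 = 218 + 2√(30302) + 139 = 357 + 2√(30302), so γ^2 - 357 = 2√(30302); squaring, (γ^2 - 357)^2 = 4·30302, i.e. γ^4 - 714γ^2 + 127449 - 121208 = 0, i.e. γ^4 - 714γ^2 + 6241 = 0. So γ is a root of x^4 - 714x^2 + 6241. This polynomial is irreducible over Q: it has no rational root (each ±√218 ± √139 is irrational), and any factorization into two quadratics over Q would force √(30302) ∈ Q (pairing opposite roots) or √218, √139 ∈ Q (other pairings), all impossible. Hence [Q(γ):Q] = 4 = [Q(√218, √139):Q], so Q(γ) = Q(√218, √139).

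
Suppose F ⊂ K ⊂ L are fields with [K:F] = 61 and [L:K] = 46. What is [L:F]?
[L:F] = 2806

The tower law says that for any tower of field extensions F ⊂ K ⊂ L with finite degrees, [L:F] = [L:K] · [K:F]. Here this gives [L:F] = 46 · 61 = 2806.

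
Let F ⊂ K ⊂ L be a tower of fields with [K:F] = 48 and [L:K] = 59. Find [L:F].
[L:F] = 2832

The tower law says that for any tower of field extensions F ⊂ K ⊂ L with finite degrees, [L:F] = [L:K] · [K:F]. Here this gives [L:F] = 59 · 48 = 2832.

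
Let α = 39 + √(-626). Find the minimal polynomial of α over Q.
m_α(x) = x^2 - 78x + 2147

From α - 39 = √(-626), squaring gives (α - 39)^2 = -626, i.e. α^2 - 78α + 1521 = -626, so α^2 - 78α + 2147 = 0. The discriminant of x^2 - 78x + 2147 is (-78)^2 - 4·(2147) = 6084 - 8588 = -2504, and 4·(-626) is not a perfect square in Q since -626 is squarefree and ≠ 1. Hence x^2 - 78x + 2147 is irreducible over Q and is the minimal polynomial of α.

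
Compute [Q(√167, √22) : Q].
[Q(√167, √22) : Q] = 4

[Q(√167):Q] = 2 (min poly x^2 - 167, irreducible since 167 is squarefree > 1). For the top step, suppose √22 ∈ Q(√167), say √22 = c + d√167 with c, d ∈ Q. Squaring: 22 = c^2 + 167d^2 + 2cd√167. Since √167 ∉ Q this forces 2cd = 0. If d = 0 then √22 = c ∈ Q, contradicting 22 squarefree > 1. If c = 0 then 22 = 167d^2, so 167·22 = (167d)^2 is a perfect square in Q — but 167·22 = 3674 is not a perfect square (since 167 and 22 are distinct squarefree integers). Contradiction. Hence √22 ∉ Q(√167), so x^2 - 22 stays irreducible over Q(√167) and [Q(√167, √22) : Q(√167)] = 2. By the tower law, [Q(√167, √22) : Q] = 2 · 2 = 4.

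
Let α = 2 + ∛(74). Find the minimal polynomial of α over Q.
m_α(x) = x^3 - 6x^2 + 12x - 82

Set β = α - 2 = ∛(74), so β^3 = 74. Then (α - 2)^3 - 74 = 0, i.e. α is a root of g(x) = (x - 2)^3 - 74 = x^3 - 6x^2 + 12x - 82. Since g(x) = h(x - 2) where h(x) = x^3 - 74, and h is irreducible over Q (because 74 is not a perfect cube, so h has no rational root, and a monic cubic with no rational root is irreducible), g is also irreducible (irreducibility is preserved under the substitution x → x - 2). Hence m_α(x) = x^3 - 6x^2 + 12x - 82.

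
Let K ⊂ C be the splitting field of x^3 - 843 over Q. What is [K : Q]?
[K : Q] = 6

The roots of x^3 - 843 are ∛843, ω∛843, ω^2∛843 where ω = e^(2πi/3) is a primitive cube root of unity, so K = Q(∛843, ω). Now [Q(∛843):Q] = 3 (since 843 is not a perfect cube, x^3 - 843 is irreducible) and [Q(ω):Q] = 2. Both 2 and 3 divide [K:Q], and [K:Q] ≤ 3·2 = 6, so [K:Q] = 6. (Equivalently: Q(∛843) ⊂ R but ω ∉ R, so [K : Q(∛843)] = 2.)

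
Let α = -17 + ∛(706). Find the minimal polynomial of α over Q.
m_α(x) = x^3 + 51x^2 + 867x + 4207

Set β = α + 17 = ∛(706), so β^3 = 706. Then (α + 17)^3 - 706 = 0, i.e. α is a root of g(x) = (x + 17)^3 - 706 = x^3 + 51x^2 + 867x + 4207. Since g(x) = h(x + 17) where h(x) = x^3 - 706, and h is irreducible over Q (because 706 is not a perfect cube, so h has no rational root, and a monic cubic with no rational root is irreducible), g is also irreducible (irreducibility is preserved under the substitution x → x + 17). Hence m_α(x) = x^3 + 51x^2 + 867x + 4207.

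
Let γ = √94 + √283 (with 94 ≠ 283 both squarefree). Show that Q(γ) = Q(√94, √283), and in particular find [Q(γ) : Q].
[Q(γ) : Q] = 4 (equivalently, Q(γ) = Q(√94, √283))

Obviously Q(γ) ⊆ Q(√94, √283), and [Q(√94, √283):Q] = 4 (since 94, 283 are distinct squarefree integers > 1 with 26602 not a perfect square). To show equality we compute the minimal polynomial of γ. From γ = √94 + √283: γ^2 = 94 + 2√(26602) + 283 = 377 + 2√(26602), so γ^2 - 377 = 2√(26602); squaring, (γ^2 - 377)^2 = 4·26602, i.e. γ^4 - 754γ^2 + 142129 - 106408 = 0, i.e. γ^4 - 754γ^2 + 35721 = 0. So γ is a root of x^4 - 754x^2 + 35721. This polynomial is irreducible over Q: it has no rational root (each ±√94 ± √283 is irrational), and any factorization into two quadratics over Q would force √(26602) ∈ Q (pairing opposite roots) or √94, √283 ∈ Q (other pairings), all impossible. Hence [Q(γ):Q] = 4 = [Q(√94, √283):Q], so Q(γ) = Q(√94, √283).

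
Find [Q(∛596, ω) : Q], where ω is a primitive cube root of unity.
[Q(∛596, ω) : Q] = 6

[Q(∛596):Q] = 3 (min poly x^3 - 596, irreducible since 596 is not a perfect cube). [Q(ω):Q] = 2 (min poly x^2 + x + 1). Since Q(∛596) ⊂ R and ω ∉ R, we have ω ∉ Q(∛596), so x^2 + x + 1 remains irreducible over Q(∛596) and [Q(∛596, ω) : Q(∛596)] = 2. By the tower law, [Q(∛596, ω) : Q] = 3 · 2 = 6. (In fact Q(∛596, ω) is the splitting field of x^3 - 596 over Q.)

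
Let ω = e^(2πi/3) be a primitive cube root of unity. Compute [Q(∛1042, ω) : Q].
[Q(∛1042, ω) : Q] = 6

[Q(∛1042):Q] = 3 (min poly x^3 - 1042, irreducible since 1042 is not a perfect cube). [Q(ω):Q] = 2 (min poly x^2 + x + 1). Since Q(∛1042) ⊂ R and ω ∉ R, we have ω ∉ Q(∛1042), so x^2 + x + 1 remains irreducible over Q(∛1042) and [Q(∛1042, ω) : Q(∛1042)] = 2. By the tower law, [Q(∛1042, ω) : Q] = 3 · 2 = 6. (In fact Q(∛1042, ω) is the splitting field of x^3 - 1042 over Q.)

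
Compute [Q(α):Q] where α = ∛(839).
[Q(α):Q] = 3

The minimal polynomial of α is x^3 - 839, irreducible over Q since 839 is not a perfect cube (so x^3 - 839 has no rational root). Hence [Q(α):Q] = deg(m_α) = 3.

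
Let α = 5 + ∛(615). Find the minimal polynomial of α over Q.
m_α(x) = x^3 - 15x^2 + 75x - 740

Set β = α - 5 = ∛(615), so β^3 = 615. Then (α - 5)^3 - 615 = 0, i.e. α is a root of g(x) = (x - 5)^3 - 615 = x^3 - 15x^2 + 75x - 740. Since g(x) = h(x - 5) where h(x) = x^3 - 615, and h is irreducible over Q (because 615 is not a perfect cube, so h has no rational root, and a monic cubic with no rational root is irreducible), g is also irreducible (irreducibility is preserved under the substitution x → x - 5). Hence m_α(x) = x^3 - 15x^2 + 75x - 740.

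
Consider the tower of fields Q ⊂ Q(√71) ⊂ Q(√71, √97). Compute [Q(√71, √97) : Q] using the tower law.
[Q(√71, √97) : Q] = 4

[Q(√71):Q] = 2 (min poly x^2 - 71, irreducible since 71 is squarefree > 1). For the top step, suppose √97 ∈ Q(√71), say √97 = c + d√71 with c, d ∈ Q. Squaring: 97 = c^2 + 71d^2 + 2cd√71. Since √71 ∉ Q this forces 2cd = 0. If d = 0 then √97 = c ∈ Q, contradicting 97 squarefree > 1. If c = 0 then 97 = 71d^2, so 71·97 = (71d)^2 is a perfect square in Q — but 71·97 = 6887 is not a perfect square (since 71 and 97 are distinct squarefree integers). Contradiction. Hence √97 ∉ Q(√71), so x^2 - 97 stays irreducible over Q(√71) and [Q(√71, √97) : Q(√71)] = 2. By the tower law, [Q(√71, √97) : Q] = 2 · 2 = 4.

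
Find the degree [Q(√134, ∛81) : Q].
[Q(√134, ∛81) : Q] = 6

Let L = Q(√134, ∛81). Since Q(√134) ⊂ L and [Q(√134):Q] = 2, the tower law gives 2 | [L:Q]. Likewise Q(∛81) ⊂ L with [Q(∛81):Q] = 3 (because 81 is not a perfect cube), so 3 | [L:Q]. As gcd(2,3) = 1, [L:Q] is divisible by 6. Conversely L is generated over Q by √134 and ∛81, so [L:Q] ≤ 2·3 = 6. Therefore [Q(√134, ∛81) : Q] = 6.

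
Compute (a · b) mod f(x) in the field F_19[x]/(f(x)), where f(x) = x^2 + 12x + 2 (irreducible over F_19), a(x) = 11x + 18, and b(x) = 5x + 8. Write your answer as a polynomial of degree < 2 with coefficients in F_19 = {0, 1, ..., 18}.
a · b ≡ 12x + 15 (mod f(x))

Multiply in F_19[x]: a(x)·b(x) = (11x + 18)·(5x + 8) = 17x^2 + 7x + 11. This has degree ≥ 2, so divide by f(x) over F_19: 17x^2 + 7x + 11 = (17)·(x^2 + 12x + 2) + (12x + 15). Hence a·b ≡ 12x + 15 (mod f). (F_19[x]/(f) is a field with 19^2 = 361 elements since f is irreducible of degree 2.)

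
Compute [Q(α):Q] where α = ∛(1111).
[Q(α):Q] = 3

The minimal polynomial of α is x^3 - 1111, irreducible over Q since 1111 is not a perfect cube (so x^3 - 1111 has no rational root). Hence [Q(α):Q] = deg(m_α) = 3.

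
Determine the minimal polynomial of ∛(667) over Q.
m_α(x) = x^3 - 667

α satisfies α^3 = 667, so x^3 - 667 annihilates α. By the rational root test, a rational root p/q (in lowest terms) of x^3 - 667 would satisfy p^3 = 667 q^3, forcing q = 1 and p^3 = 667; but 667 is not a perfect cube, contradiction. A monic cubic over Q with no rational root is irreducible (any nontrivial factorization would include a linear factor). Hence x^3 - 667 is the minimal polynomial of α, and in particular [Q(α):Q] = 3.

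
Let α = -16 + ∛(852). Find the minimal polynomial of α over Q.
m_α(x) = x^3 + 48x^2 + 768x + 3244

Set β = α + 16 = ∛(852), so β^3 = 852. Then (α + 16)^3 - 852 = 0, i.e. α is a root of g(x) = (x + 16)^3 - 852 = x^3 + 48x^2 + 768x + 3244. Since g(x) = h(x + 16) where h(x) = x^3 - 852, and h is irreducible over Q (because 852 is not a perfect cube, so h has no rational root, and a monic cubic with no rational root is irreducible), g is also irreducible (irreducibility is preserved under the substitution x → x + 16). Hence m_α(x) = x^3 + 48x^2 + 768x + 3244.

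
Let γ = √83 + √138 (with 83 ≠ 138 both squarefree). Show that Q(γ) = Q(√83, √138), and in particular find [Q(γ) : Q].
[Q(γ) : Q] = 4 (equivalently, Q(γ) = Q(√83, √138))

Obviously Q(γ) ⊆ Q(√83, √138), and [Q(√83, √138):Q] = 4 (since 83, 138 are distinct squarefree integers > 1 with 11454 not a perfect square). To show equality we compute the minimal polynomial of γ. From γ = √83 + √138: γ^2 = 83 + 2√(11454) + 138 = 221 + 2√(11454), so γ^2 - 221 = 2√(11454); squaring, (γ^2 - 221)^2 = 4·11454, i.e. γ^4 - 442γ^2 + 48841 - 45816 = 0, i.e. γ^4 - 442γ^2 + 3025 = 0. So γ is a root of x^4 - 442x^2 + 3025. This polynomial is irreducible over Q: it has no rational root (each ±√83 ± √138 is irrational), and any factorization into two quadratics over Q would force √(11454) ∈ Q (pairing opposite roots) or √83, √138 ∈ Q (other pairings), all impossible. Hence [Q(γ):Q] = 4 = [Q(√83, √138):Q], so Q(γ) = Q(√83, √138).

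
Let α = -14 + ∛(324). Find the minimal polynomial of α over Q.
m_α(x) = x^3 + 42x^2 + 588x + 2420

Set β = α + 14 = ∛(324), so β^3 = 324. Then (α + 14)^3 - 324 = 0, i.e. α is a root of g(x) = (x + 14)^3 - 324 = x^3 + 42x^2 + 588x + 2420. Since g(x) = h(x + 14) where h(x) = x^3 - 324, and h is irreducible over Q (because 324 is not a perfect cube, so h has no rational root, and a monic cubic with no rational root is irreducible), g is also irreducible (irreducibility is preserved under the substitution x → x + 14). Hence m_α(x) = x^3 + 42x^2 + 588x + 2420.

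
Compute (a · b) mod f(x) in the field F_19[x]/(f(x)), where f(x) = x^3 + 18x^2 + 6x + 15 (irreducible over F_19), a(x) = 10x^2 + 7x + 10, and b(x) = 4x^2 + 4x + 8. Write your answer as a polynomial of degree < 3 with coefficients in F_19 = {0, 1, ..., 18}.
a · b ≡ 16x^2 + 7x + 18 (mod f(x))

Multiply in F_19[x]: a(x)·b(x) = (10x^2 + 7x + 10)·(4x^2 + 4x + 8) = 2x^4 + 11x^3 + 15x^2 + x + 4. This has degree ≥ 3, so divide by f(x) over F_19: 2x^4 + 11x^3 + 15x^2 + x + 4 = (2x + 13)·(x^3 + 18x^2 + 6x + 15) + (16x^2 + 7x + 18). Hence a·b ≡ 16x^2 + 7x + 18 (mod f). (F_19[x]/(f) is a field with 19^3 = 6859 elements since f is irreducible of degree 3.)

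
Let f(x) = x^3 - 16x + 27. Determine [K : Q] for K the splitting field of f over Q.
[K : Q] = 6

By the rational root test, any rational root of the monic integer polynomial f(x) = x^3 - 16x + 27 must be an integer dividing the constant term 27, i.e. one of ±{1, 3, 9, 27}. Evaluating: f(1) = 12, f(-1) = 42, f(3) = 6, f(-3) = 48, f(9) = 612, f(-9) = -558, f(27) = 19278, f(-27) = -19224; none is 0, so f has no rational root and is therefore irreducible over Q (a cubic with no linear factor over a field is irreducible). For an irreducible cubic, the Galois group is A_3 or S_3 according as the discriminant disc(f) = -4a^3 - 27b^2 = -4·(-16)^3 - 27·(27)^2 = -3299 is or is not a square in Q. Here disc(f) = -3299 is not a perfect square in Q, so the Galois group of f over Q is not contained in A_3 and must be all of S_3. The splitting field has degree |S_3| = 6 over Q, so [K : Q] = 6.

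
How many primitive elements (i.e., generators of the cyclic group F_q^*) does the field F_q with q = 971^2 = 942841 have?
There are φ(942840) = 248832 primitive elements

F_q^* is cyclic of order q - 1 = 942840. A cyclic group of order m has exactly φ(m) generators. Here m = 942840 = 2^3 · 3^5 · 5 · 97, so the number of primitive elements is φ(942840) = 248832.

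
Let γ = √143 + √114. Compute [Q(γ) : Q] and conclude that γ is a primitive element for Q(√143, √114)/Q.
[Q(γ) : Q] = 4 (equivalently, Q(γ) = Q(√143, √114))

Obviously Q(γ) ⊆ Q(√143, √114), and [Q(√143, √114):Q] = 4 (since 143, 114 are distinct squarefree integers > 1 with 16302 not a perfect square). To show equality we compute the minimal polynomial of γ. From γ = √143 + √114: γ^2 = 143 + 2√(16302) + 114 = 257 + 2√(16302), so γ^2 - 257 = 2√(16302); squaring, (γ^2 - 257)^2 = 4·16302, i.e. γ^4 - 514γ^2 + 66049 - 65208 = 0, i.e. γ^4 - 514γ^2 + 841 = 0. So γ is a root of x^4 - 514x^2 + 841. This polynomial is irreducible over Q: it has no rational root (each ±√143 ± √114 is irrational), and any factorization into two quadratics over Q would force √(16302) ∈ Q (pairing opposite roots) or √143, √114 ∈ Q (other pairings), all impossible. Hence [Q(γ):Q] = 4 = [Q(√143, √114):Q], so Q(γ) = Q(√143, √114).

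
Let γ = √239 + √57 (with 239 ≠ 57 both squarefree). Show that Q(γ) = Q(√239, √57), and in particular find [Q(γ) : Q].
[Q(γ) : Q] = 4 (equivalently, Q(γ) = Q(√239, √57))

Obviously Q(γ) ⊆ Q(√239, √57), and [Q(√239, √57):Q] = 4 (since 239, 57 are distinct squarefree integers > 1 with 13623 not a perfect square). To show equality we compute the minimal polynomial of γ. From γ = √239 + √57: γ^2 = 239 + 2√(13623) + 57 = 296 + 2√(13623), so γ^2 - 296 = 2√(13623); squaring, (γ^2 - 296)^2 = 4·13623, i.e. γ^4 - 592γ^2 + 87616 - 54492 = 0, i.e. γ^4 - 592γ^2 + 33124 = 0. So γ is a root of x^4 - 592x^2 + 33124. This polynomial is irreducible over Q: it has no rational root (each ±√239 ± √57 is irrational), and any factorization into two quadratics over Q would force √(13623) ∈ Q (pairing opposite roots) or √239, √57 ∈ Q (other pairings), all impossible. Hence [Q(γ):Q] = 4 = [Q(√239, √57):Q], so Q(γ) = Q(√239, √57).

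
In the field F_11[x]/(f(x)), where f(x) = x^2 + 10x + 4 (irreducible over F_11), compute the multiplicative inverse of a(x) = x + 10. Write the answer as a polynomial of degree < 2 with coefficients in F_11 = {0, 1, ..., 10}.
a(x)^(-1) ≡ 8x (mod f(x))

Since f is irreducible over F_11, F_11[x]/(f) is a field and a(x) ≠ 0 has an inverse. Apply the extended Euclidean algorithm to f(x) and a(x) in F_11[x]: f(x) = (x)·a(x) + (4). The last nonzero remainder is the constant 4 = gcd(f, a) in F_11. Back-substituting through the division chain expresses 4 = s(x)·a(x) + t(x)·f(x) with s(x) ≡ 10x (mod f), so (10x)·a(x) ≡ 4 (mod f). Multiplying by 4^(-1) ≡ 3 in F_11 gives a(x)^(-1) ≡ 3·(10x) ≡ 8x (mod f). Check: (x + 10)·(8x) = 8x^2 + 3x ≡ 1 (mod x^2 + 10x + 4).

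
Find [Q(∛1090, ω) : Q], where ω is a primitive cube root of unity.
[Q(∛1090, ω) : Q] = 6

[Q(∛1090):Q] = 3 (min poly x^3 - 1090, irreducible since 1090 is not a perfect cube). [Q(ω):Q] = 2 (min poly x^2 + x + 1). Since Q(∛1090) ⊂ R and ω ∉ R, we have ω ∉ Q(∛1090), so x^2 + x + 1 remains irreducible over Q(∛1090) and [Q(∛1090, ω) : Q(∛1090)] = 2. By the tower law, [Q(∛1090, ω) : Q] = 3 · 2 = 6. (In fact Q(∛1090, ω) is the splitting field of x^3 - 1090 over Q.)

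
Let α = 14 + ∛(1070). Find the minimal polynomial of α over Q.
m_α(x) = x^3 - 42x^2 + 588x - 3814

Set β = α - 14 = ∛(1070), so β^3 = 1070. Then (α - 14)^3 - 1070 = 0, i.e. α is a root of g(x) = (x - 14)^3 - 1070 = x^3 - 42x^2 + 588x - 3814. Since g(x) = h(x - 14) where h(x) = x^3 - 1070, and h is irreducible over Q (because 1070 is not a perfect cube, so h has no rational root, and a monic cubic with no rational root is irreducible), g is also irreducible (irreducibility is preserved under the substitution x → x - 14). Hence m_α(x) = x^3 - 42x^2 + 588x - 3814.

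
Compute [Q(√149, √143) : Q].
[Q(√149, √143) : Q] = 4

[Q(√149):Q] = 2 (min poly x^2 - 149, irreducible since 149 is squarefree > 1). For the top step, suppose √143 ∈ Q(√149), say √143 = c + d√149 with c, d ∈ Q. Squaring: 143 = c^2 + 149d^2 + 2cd√149. Since √149 ∉ Q this forces 2cd = 0. If d = 0 then √143 = c ∈ Q, contradicting 143 squarefree > 1. If c = 0 then 143 = 149d^2, so 149·143 = (149d)^2 is a perfect square in Q — but 149·143 = 21307 is not a perfect square (since 149 and 143 are distinct squarefree integers). Contradiction. Hence √143 ∉ Q(√149), so x^2 - 143 stays irreducible over Q(√149) and [Q(√149, √143) : Q(√149)] = 2. By the tower law, [Q(√149, √143) : Q] = 2 · 2 = 4.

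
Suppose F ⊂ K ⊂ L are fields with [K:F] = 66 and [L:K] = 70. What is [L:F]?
[L:F] = 4620

The tower law says that for any tower of field extensions F ⊂ K ⊂ L with finite degrees, [L:F] = [L:K] · [K:F]. Here this gives [L:F] = 70 · 66 = 4620.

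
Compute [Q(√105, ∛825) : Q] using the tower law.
[Q(√105, ∛825) : Q] = 6

Let L = Q(√105, ∛825). Since Q(√105) ⊂ L and [Q(√105):Q] = 2, the tower law gives 2 | [L:Q]. Likewise Q(∛825) ⊂ L with [Q(∛825):Q] = 3 (because 825 is not a perfect cube), so 3 | [L:Q]. As gcd(2,3) = 1, [L:Q] is divisible by 6. Conversely L is generated over Q by √105 and ∛825, so [L:Q] ≤ 2·3 = 6. Therefore [Q(√105, ∛825) : Q] = 6.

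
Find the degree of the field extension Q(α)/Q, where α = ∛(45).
[Q(α):Q] = 3

The minimal polynomial of α is x^3 - 45, irreducible over Q since 45 is not a perfect cube (so x^3 - 45 has no rational root). Hence [Q(α):Q] = deg(m_α) = 3.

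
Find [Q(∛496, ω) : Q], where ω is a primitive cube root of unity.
[Q(∛496, ω) : Q] = 6

[Q(∛496):Q] = 3 (min poly x^3 - 496, irreducible since 496 is not a perfect cube). [Q(ω):Q] = 2 (min poly x^2 + x + 1). Since Q(∛496) ⊂ R and ω ∉ R, we have ω ∉ Q(∛496), so x^2 + x + 1 remains irreducible over Q(∛496) and [Q(∛496, ω) : Q(∛496)] = 2. By the tower law, [Q(∛496, ω) : Q] = 3 · 2 = 6. (In fact Q(∛496, ω) is the splitting field of x^3 - 496 over Q.)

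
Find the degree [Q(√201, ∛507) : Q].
[Q(√201, ∛507) : Q] = 6

Let L = Q(√201, ∛507). Since Q(√201) ⊂ L and [Q(√201):Q] = 2, the tower law gives 2 | [L:Q]. Likewise Q(∛507) ⊂ L with [Q(∛507):Q] = 3 (because 507 is not a perfect cube), so 3 | [L:Q]. As gcd(2,3) = 1, [L:Q] is divisible by 6. Conversely L is generated over Q by √201 and ∛507, so [L:Q] ≤ 2·3 = 6. Therefore [Q(√201, ∛507) : Q] = 6.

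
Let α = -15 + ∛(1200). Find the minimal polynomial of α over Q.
m_α(x) = x^3 + 45x^2 + 675x + 2175

Set β = α + 15 = ∛(1200), so β^3 = 1200. Then (α + 15)^3 - 1200 = 0, i.e. α is a root of g(x) = (x + 15)^3 - 1200 = x^3 + 45x^2 + 675x + 2175. Since g(x) = h(x + 15) where h(x) = x^3 - 1200, and h is irreducible over Q (because 1200 is not a perfect cube, so h has no rational root, and a monic cubic with no rational root is irreducible), g is also irreducible (irreducibility is preserved under the substitution x → x + 15). Hence m_α(x) = x^3 + 45x^2 + 675x + 2175.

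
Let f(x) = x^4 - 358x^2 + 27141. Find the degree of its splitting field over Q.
[K : Q] = 4

Solving the quadratic in x^2: x^2 = (358 ± √(358^2 - 4·27141))/2 = (358 ± √19600)/2 = (358 ± 140)/2, giving x^2 = 249 or x^2 = 109. So f(x) = (x^2 - 249)(x^2 - 109) and the roots of f are ±√249, ±√109. Hence the splitting field is K = Q(√249, √109). Since 249 and 109 are distinct squarefree integers > 1, their product 27141 is not a perfect square, so √109 ∉ Q(√249). By the tower law [K:Q] = [Q(√249,√109):Q(√249)] · [Q(√249):Q] = 2 · 2 = 4.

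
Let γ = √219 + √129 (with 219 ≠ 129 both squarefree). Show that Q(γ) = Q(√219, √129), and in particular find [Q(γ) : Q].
[Q(γ) : Q] = 4 (equivalently, Q(γ) = Q(√219, √129))

Obviously Q(γ) ⊆ Q(√219, √129), and [Q(√219, √129):Q] = 4 (since 219, 129 are distinct squarefree integers > 1 with 28251 not a perfect square). To show equality we compute the minimal polynomial of γ. From γ = √219 + √129: γ^2 = 219 + 2√(28251) + 129 = 348 + 2√(28251), so γ^2 - 348 = 2√(28251); squaring, (γ^2 - 348)^2 = 4·28251, i.e. γ^4 - 696γ^2 + 121104 - 113004 = 0, i.e. γ^4 - 696γ^2 + 8100 = 0. So γ is a root of x^4 - 696x^2 + 8100. This polynomial is irreducible over Q: it has no rational root (each ±√219 ± √129 is irrational), and any factorization into two quadratics over Q would force √(28251) ∈ Q (pairing opposite roots) or √219, √129 ∈ Q (other pairings), all impossible. Hence [Q(γ):Q] = 4 = [Q(√219, √129):Q], so Q(γ) = Q(√219, √129).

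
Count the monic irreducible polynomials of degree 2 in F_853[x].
There are 363378 monic irreducible polynomials of degree 2 over F_853

Each element of F_{853^2} that lies in no proper subfield is a root of exactly one monic irreducible of degree 2 over F_853, and each such polynomial has 2 distinct roots in F_{853^2}. By Möbius inversion the count is N_853(2) = (1/2) Σ_{d|2} μ(2/d) · 853^d = (1/2)(μ(2)·853^1 + μ(1)·853^2) = 726756/2 = 363378.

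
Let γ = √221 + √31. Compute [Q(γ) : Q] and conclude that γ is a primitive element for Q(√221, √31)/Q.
[Q(γ) : Q] = 4 (equivalently, Q(γ) = Q(√221, √31))

Obviously Q(γ) ⊆ Q(√221, √31), and [Q(√221, √31):Q] = 4 (since 221, 31 are distinct squarefree integers > 1 with 6851 not a perfect square). To show equality we compute the minimal polynomial of γ. From γ = √221 + √31: γ^2 = 221 + 2√(6851) + 31 = 252 + 2√(6851), so γ^2 - 252 = 2√(6851); squaring, (γ^2 - 252)^2 = 4·6851, i.e. γ^4 - 504γ^2 + 63504 - 27404 = 0, i.e. γ^4 - 504γ^2 + 36100 = 0. So γ is a root of x^4 - 504x^2 + 36100. This polynomial is irreducible over Q: it has no rational root (each ±√221 ± √31 is irrational), and any factorization into two quadratics over Q would force √(6851) ∈ Q (pairing opposite roots) or √221, √31 ∈ Q (other pairings), all impossible. Hence [Q(γ):Q] = 4 = [Q(√221, √31):Q], so Q(γ) = Q(√221, √31).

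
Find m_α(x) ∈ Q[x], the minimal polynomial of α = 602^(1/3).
m_α(x) = x^3 - 602

α satisfies α^3 = 602, so x^3 - 602 annihilates α. By the rational root test, a rational root p/q (in lowest terms) of x^3 - 602 would satisfy p^3 = 602 q^3, forcing q = 1 and p^3 = 602; but 602 is not a perfect cube, contradiction. A monic cubic over Q with no rational root is irreducible (any nontrivial factorization would include a linear factor). Hence x^3 - 602 is the minimal polynomial of α, and in particular [Q(α):Q] = 3.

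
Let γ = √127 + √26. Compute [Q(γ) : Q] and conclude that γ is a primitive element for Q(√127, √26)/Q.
[Q(γ) : Q] = 4 (equivalently, Q(γ) = Q(√127, √26))

Obviously Q(γ) ⊆ Q(√127, √26), and [Q(√127, √26):Q] = 4 (since 127, 26 are distinct squarefree integers > 1 with 3302 not a perfect square). To show equality we compute the minimal polynomial of γ. From γ = √127 + √26: γ^2 = 127 + 2√(3302) + 26 = 153 + 2√(3302), so γ^2 - 153 = 2√(3302); squaring, (γ^2 - 153)^2 = 4·3302, i.e. γ^4 - 306γ^2 + 23409 - 13208 = 0, i.e. γ^4 - 306γ^2 + 10201 = 0. So γ is a root of x^4 - 306x^2 + 10201. This polynomial is irreducible over Q: it has no rational root (each ±√127 ± √26 is irrational), and any factorization into two quadratics over Q would force √(3302) ∈ Q (pairing opposite roots) or √127, √26 ∈ Q (other pairings), all impossible. Hence [Q(γ):Q] = 4 = [Q(√127, √26):Q], so Q(γ) = Q(√127, √26).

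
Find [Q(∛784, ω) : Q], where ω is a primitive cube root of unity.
[Q(∛784, ω) : Q] = 6

[Q(∛784):Q] = 3 (min poly x^3 - 784, irreducible since 784 is not a perfect cube). [Q(ω):Q] = 2 (min poly x^2 + x + 1). Since Q(∛784) ⊂ R and ω ∉ R, we have ω ∉ Q(∛784), so x^2 + x + 1 remains irreducible over Q(∛784) and [Q(∛784, ω) : Q(∛784)] = 2. By the tower law, [Q(∛784, ω) : Q] = 3 · 2 = 6. (In fact Q(∛784, ω) is the splitting field of x^3 - 784 over Q.)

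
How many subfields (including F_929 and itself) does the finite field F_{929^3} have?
F_{929^3} has 2 subfields

The subfields of F_{p^n} are exactly the fields F_{p^d} for d | n (each is the fixed field of the unique index-d subgroup of Gal(F_{p^n}/F_p) ≅ Z/nZ). The divisors of n = 3 are {1, 3}, giving 2 subfields: F_{929^1}, F_{929^3}.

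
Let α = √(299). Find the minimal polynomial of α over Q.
m_α(x) = x^2 - 299

α satisfies α^2 - 299 = 0, so x^2 - 299 annihilates α. Since d = 299 is squarefree and ≠ 1, it is not a perfect square in Q, so x^2 - 299 has no rational root and is therefore irreducible over Q (a degree-2 polynomial over a field is irreducible iff it has no root). Hence m_α(x) = x^2 - 299.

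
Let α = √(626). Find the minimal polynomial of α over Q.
m_α(x) = x^2 - 626

α satisfies α^2 - 626 = 0, so x^2 - 626 annihilates α. Since d = 626 is squarefree and ≠ 1, it is not a perfect square in Q, so x^2 - 626 has no rational root and is therefore irreducible over Q (a degree-2 polynomial over a field is irreducible iff it has no root). Hence m_α(x) = x^2 - 626.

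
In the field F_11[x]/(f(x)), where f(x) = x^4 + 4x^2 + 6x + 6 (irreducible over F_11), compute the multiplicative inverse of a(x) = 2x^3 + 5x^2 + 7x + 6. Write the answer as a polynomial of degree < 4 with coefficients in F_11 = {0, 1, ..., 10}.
a(x)^(-1) ≡ 2x^3 + 2x^2 + 5x + 9 (mod f(x))

Since f is irreducible over F_11, F_11[x]/(f) is a field and a(x) ≠ 0 has an inverse. Apply the extended Euclidean algorithm to f(x) and a(x) in F_11[x]: f(x) = (6x + 7)·a(x) + (4x^2 + 9x + 8);  a(x) = (6x + 7)·(4x^2 + 9x + 8) + (6x + 5);  (4x^2 + 9x + 8) = (8x + 4)·(6x + 5) + (10). The last nonzero remainder is the constant 10 = gcd(f, a) in F_11. Back-substituting through the division chain expresses 10 = s(x)·a(x) + t(x)·f(x) with s(x) ≡ 9x^3 + 9x^2 + 6x + 2 (mod f), so (9x^3 + 9x^2 + 6x + 2)·a(x) ≡ 10 (mod f). Multiplying by 10^(-1) ≡ 10 in F_11 gives a(x)^(-1) ≡ 10·(9x^3 + 9x^2 + 6x + 2) ≡ 2x^3 + 2x^2 + 5x + 9 (mod f). Check: (2x^3 + 5x^2 + 7x + 6)·(2x^3 + 2x^2 + 5x + 9) = 4x^6 + 3x^5 + x^4 + 3x^3 + 4x^2 + 5x + 10 ≡ 1 (mod x^4 + 4x^2 + 6x + 6).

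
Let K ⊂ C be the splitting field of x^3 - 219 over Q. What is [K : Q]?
[K : Q] = 6

The roots of x^3 - 219 are ∛219, ω∛219, ω^2∛219 where ω = e^(2πi/3) is a primitive cube root of unity, so K = Q(∛219, ω). Now [Q(∛219):Q] = 3 (since 219 is not a perfect cube, x^3 - 219 is irreducible) and [Q(ω):Q] = 2. Both 2 and 3 divide [K:Q], and [K:Q] ≤ 3·2 = 6, so [K:Q] = 6. (Equivalently: Q(∛219) ⊂ R but ω ∉ R, so [K : Q(∛219)] = 2.)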